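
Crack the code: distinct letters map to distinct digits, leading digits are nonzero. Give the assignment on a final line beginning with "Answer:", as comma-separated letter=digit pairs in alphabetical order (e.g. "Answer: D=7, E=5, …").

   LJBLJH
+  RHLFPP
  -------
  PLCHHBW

Step 1. [col 1: H + P ≡ W (mod 10)] H=3 is one option consistent with column 1 (H + P ≡ W (mod 10), carry-in 0) — take it. So H=3.
Step 2. [col 1: H + P ≡ W (mod 10)] several values work for W in column 1 (H + P ≡ W (mod 10), carry-in 0); try W=4 ⇒ W=4.
Step 3. [col 1: H + P ≡ W (mod 10)] in column 1 we have H+P≡W with carry-in 0; given H=3, W=4 and digits 3,4 already taken and all letters distinct, that pins P to 1 ⇒ P=1.
Step 4. [col 2: J + P ≡ B (mod 10)] column 2 (J + P ≡ B (mod 10), carry-in 0) doesn't pin B yet; pick B=7 and continue ⇒ B=7.
Step 5. [col 2: J + P ≡ B (mod 10)] in column 2 we have J+P≡B with carry-in 0; given P=1, B=7 and digits 1,3,4,7 already taken and all letters distinct, that pins J to 6. So J=6.
Step 6. [col 3: L + F ≡ H (mod 10)] several values work for L in column 3 (L + F ≡ H (mod 10), carry-in 0); try L=5 ⇒ L=5.
Step 7. [col 3: L + F ≡ H (mod 10)] column 3 reads L+F+carry(0)=H with L=5, H=3; with digits 1,3,4,5,6,7 already taken and all letters distinct, the only value for F is 8. So F=8.
Step 8. [col 5: J + H ≡ C (mod 10)] from column 5 (J=6, H=3, carry-in 1, digits 1,3,4,5,6,7,8 already taken and all letters distinct): C must equal 0, so C=0.
Step 9. [col 6: L + R ≡ L (mod 10)] column 6: given L=5, carry-in 1, and digits 0,1,3,4,5,6,7,8 already taken and all letters distinct, L+R≡L (mod 10) forces R=9, so R=9.

Answer: B=7, C=0, F=8, H=3, J=6, L=5, P=1, R=9, W=4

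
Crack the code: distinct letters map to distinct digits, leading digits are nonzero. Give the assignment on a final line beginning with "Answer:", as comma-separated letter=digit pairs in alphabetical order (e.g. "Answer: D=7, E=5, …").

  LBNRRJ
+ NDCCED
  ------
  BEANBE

Step 1. [col 1: J + D ≡ E (mod 10)] column 1 (J + D ≡ E (mod 10), carry-in 0) doesn't pin E yet; pick E=2 and continue. So E=2.
Step 2. [col 1: J + D ≡ E (mod 10)] no forcing yet in column 1 (carry-in 0); D=5 is free and consistent — try it, so D=5.
Step 3. [col 1: J + D ≡ E (mod 10)] column 1: given D=5, E=2, carry-in 0, and digits 2,5 already taken and all letters distinct, J+D≡E (mod 10) forces J=7. So J=7.
Step 4. [col 2: R + E ≡ B (mod 10)] several values work for R in column 2 (R + E ≡ B (mod 10), carry-in 1); try R=3 ⇒ R=3.
Step 5. [col 2: R + E ≡ B (mod 10)] column 2: given R=3, E=2, carry-in 1, and digits 2,3,5,7 already taken and all letters distinct, R+E≡B (mod 10) forces B=6. So B=6.
Step 6. [col 3: R + C ≡ N (mod 10)] column 3 (R + C ≡ N (mod 10), carry-in 0) doesn't pin C yet; pick C=8 and continue ⇒ C=8.
Step 7. [col 3: R + C ≡ N (mod 10)] in column 3 we have R+C≡N with carry-in 0; given R=3, C=8 and digits 2,3,5,6,7,8 already taken and all letters distinct, that pins N to 1, so N=1.
Step 8. [col 4: N + C ≡ A (mod 10)] column 4: given N=1, C=8, carry-in 1, and digits 1,2,3,5,6,7,8 already taken and all letters distinct, N+C≡A (mod 10) forces A=0. So A=0.
Step 9. [col 6: L + N ≡ B (mod 10)] column 6: given N=1, B=6, carry-in 1, and digits 0,1,2,3,5,6,7,8 already taken and all letters distinct, L+N≡B (mod 10) forces L=4 ⇒ L=4.

Answer: A=0, B=6, C=8, D=5, E=2, J=7, L=4, N=1, R=3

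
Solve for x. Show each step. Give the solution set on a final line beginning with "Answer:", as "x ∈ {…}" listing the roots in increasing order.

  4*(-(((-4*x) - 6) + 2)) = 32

Step 1. [4*(-(((-4*x) - 6) + 2)) = 32] LHS = 4·(…); ÷4 both sides, so div: -(((-4*x) - 6) + 2) = 8.
Step 2. [-(((-4*x) - 6) + 2) = 8] flip signs both sides, so neg: ((-4*x) - 6) + 2 = -8.
Step 3. [((-4*x) - 6) + 2 = -8] the outer +2 inverts by subtracting 2, so sub: (-4*x) - 6 = -10.
Step 4. [(-4*x) - 6 = -10] -6 is outermost — add 6 both sides, so sub: -4*x = -4.
Step 5. [-4*x = -4] LHS = -4·(…); ÷-4 both sides, so div: x = 1.

Answer: x ∈ {1}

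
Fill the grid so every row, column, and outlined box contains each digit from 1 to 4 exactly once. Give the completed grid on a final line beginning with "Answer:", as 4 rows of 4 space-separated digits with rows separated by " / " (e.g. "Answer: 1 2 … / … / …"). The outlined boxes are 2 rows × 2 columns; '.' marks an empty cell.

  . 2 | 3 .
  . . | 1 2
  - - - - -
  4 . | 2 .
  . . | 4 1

Step 1. [r4c2∈{3}] r4c2's peers cover all but 3 ⇒ r4c2=3.
Step 2. [r3c2∈{1}] r3c2's peers cover all but 1 ⇒ r3c2=1.
Step 3. [r2c1∈{3}] nothing but 3 survives at r2c1, so r2c1=3.
Step 4. [r2c2∈{4}] r2c2 has the single candidate 4, so r2c2=4.
Step 5. [r1c4∈{4}] only 4 remains possible at r1c4. So r1c4=4.
Step 6. [r1c1∈{1}] only 1 remains possible at r1c1 ⇒ r1c1=1.
Step 7. [r3c4∈{3}] r3c4's peers cover all but 3 ⇒ r3c4=3.
Step 8. [r4c1∈{2}] only 2 remains possible at r4c1. So r4c1=2.

Answer: 1 2 3 4 / 3 4 1 2 / 4 1 2 3 / 2 3 4 1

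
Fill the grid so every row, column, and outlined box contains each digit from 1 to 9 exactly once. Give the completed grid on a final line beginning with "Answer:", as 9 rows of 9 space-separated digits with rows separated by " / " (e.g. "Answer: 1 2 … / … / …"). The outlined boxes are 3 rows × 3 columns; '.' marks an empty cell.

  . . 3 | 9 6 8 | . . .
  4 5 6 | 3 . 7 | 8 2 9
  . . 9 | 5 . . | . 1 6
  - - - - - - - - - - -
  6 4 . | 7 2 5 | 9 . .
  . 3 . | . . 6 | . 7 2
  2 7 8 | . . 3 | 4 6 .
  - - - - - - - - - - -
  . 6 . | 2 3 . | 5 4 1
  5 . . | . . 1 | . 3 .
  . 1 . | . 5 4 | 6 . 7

Step 1. [r7c1∈{7,8,9}] in row 7, 8 fits only at r7c1, so r7c1=8.
Step 2. [r5c7∈{1}] r5c7 is down to just 1. So r5c7=1.
Step 3. [r9c4∈{8}] r9c4 has the single candidate 8. So r9c4=8.
Step 4. [r6c5∈{1,9}] in row 6, 9 fits only at r6c5 ⇒ r6c5=9.
Step 5. [r9c3∈{2}] only 2 remains possible at r9c3, so r9c3=2.
Step 6. [r3c1∈{7}] r3c1 has the single candidate 7 ⇒ r3c1=7.
Step 7. [r9c1∈{3,9}] row 9 places 3 nowhere but r9c1 ⇒ r9c1=3.
Step 8. [r7c3∈{7}] nothing but 7 survives at r7c3 ⇒ r7c3=7.
Step 9. [r5c4∈{4}] r5c4's peers cover all but 4 ⇒ r5c4=4.
Step 10. [r1c2∈{2}] r1c2's peers cover all but 2 ⇒ r1c2=2.
Step 11. [r4c8∈{8}] r4c8's peers cover all but 8. So r4c8=8.
Step 12. [r1c9∈{4,5}] 4 has one home in row 1: r1c9 ⇒ r1c9=4.
Step 13. [r8c2∈{9}] r8c2 is down to just 9. So r8c2=9.
Step 14. [r2c5∈{1}] only 1 remains possible at r2c5. So r2c5=1.
Step 15. [r1c7∈{7}] r1c7 is down to just 7. So r1c7=7.
Step 16. [r3c7∈{3}] r3c7's peers cover all but 3, so r3c7=3.
Step 17. [r3c6∈{2}] r3c6 has the single candidate 2 ⇒ r3c6=2.
Step 18. [r3c5∈{4}] only 4 remains possible at r3c5. So r3c5=4.
Step 19. [r1c8∈{5}] r1c8 is down to just 5, so r1c8=5.
Step 20. [r8c5∈{7}] r8c5 is down to just 7 ⇒ r8c5=7.
Step 21. [r8c3∈{4}] only 4 remains possible at r8c3. So r8c3=4.
Step 22. [r1c1∈{1}] r1c1 is down to just 1. So r1c1=1.
Step 23. [r8c7∈{2}] r8c7 is down to just 2, so r8c7=2.
Step 24. [r5c1∈{9}] r5c1 is down to just 9, so r5c1=9.
Step 25. [r5c5∈{8}] nothing but 8 survives at r5c5. So r5c5=8.
Step 26. [r3c2∈{8}] r3c2's peers cover all but 8. So r3c2=8.
Step 27. [r6c9∈{5}] r6c9 has the single candidate 5, so r6c9=5.
Step 28. [r4c9∈{3}] only 3 remains possible at r4c9. So r4c9=3.
Step 29. [r6c4∈{1}] r6c4 has the single candidate 1. So r6c4=1.
Step 30. [r4c3∈{1}] only 1 remains possible at r4c3. So r4c3=1.
Step 31. [r7c6∈{9}] r7c6 is down to just 9 ⇒ r7c6=9.
Step 32. [r8c9∈{8}] nothing but 8 survives at r8c9. So r8c9=8.
Step 33. [r9c8∈{9}] only 9 remains possible at r9c8 ⇒ r9c8=9.
Step 34. [r8c4∈{6}] r8c4 has the single candidate 6, so r8c4=6.
Step 35. [r5c3∈{5}] nothing but 5 survives at r5c3. So r5c3=5.

Answer: 1 2 3 9 6 8 7 5 4 / 4 5 6 3 1 7 8 2 9 / 7 8 9 5 4 2 3 1 6 / 6 4 1 7 2 5 9 8 3 / 9 3 5 4 8 6 1 7 2 / 2 7 8 1 9 3 4 6 5 / 8 6 7 2 3 9 5 4 1 / 5 9 4 6 7 1 2 3 8 / 3 1 2 8 5 4 6 9 7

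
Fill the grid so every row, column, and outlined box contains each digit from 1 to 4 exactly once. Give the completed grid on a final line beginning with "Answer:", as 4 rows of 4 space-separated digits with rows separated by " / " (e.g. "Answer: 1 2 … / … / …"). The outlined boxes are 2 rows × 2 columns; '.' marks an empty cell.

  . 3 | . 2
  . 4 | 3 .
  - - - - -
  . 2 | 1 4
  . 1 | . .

Step 1. [r4c1∈{3,4}] 4 has one home in row 4: r4c1 ⇒ r4c1=4.
Step 2. [r2c4∈{1}] r2c4's peers cover all but 1 ⇒ r2c4=1.
Step 3. [r4c4∈{3}] r4c4 is down to just 3, so r4c4=3.
Step 4. [r2c1∈{2}] nothing but 2 survives at r2c1. So r2c1=2.
Step 5. [r1c3∈{4}] r1c3's peers cover all but 4. So r1c3=4.
Step 6. [r1c1∈{1}] r1c1's peers cover all but 1, so r1c1=1.
Step 7. [r3c1∈{3}] r3c1 has the single candidate 3. So r3c1=3.
Step 8. [r4c3∈{2}] r4c3's peers cover all but 2, so r4c3=2.

Answer: 1 3 4 2 / 2 4 3 1 / 3 2 1 4 / 4 1 2 3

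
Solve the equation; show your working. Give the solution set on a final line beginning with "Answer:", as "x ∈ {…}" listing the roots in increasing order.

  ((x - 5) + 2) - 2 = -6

Step 1. [((x - 5) + 2) - 2 = -6] -2 is outermost — add 2 both sides ⇒ sub: (x - 5) + 2 = -4.
Step 2. [(x - 5) + 2 = -4] peel the +2: subtract 2 from each side. So sub: x - 5 = -6.
Step 3. [x - 5 = -6] the outer -5 inverts by adding 5, so sub: x = -1.

Answer: x ∈ {-1}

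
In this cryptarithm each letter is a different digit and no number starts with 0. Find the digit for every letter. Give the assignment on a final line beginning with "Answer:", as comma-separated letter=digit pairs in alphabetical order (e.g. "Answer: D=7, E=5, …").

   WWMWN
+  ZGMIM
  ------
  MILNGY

Step 1. [col 1: N + M ≡ Y (mod 10)] several values work for M in column 1 (N + M ≡ Y (mod 10), carry-in 0); try M=1, so M=1.
Step 2. [col 1: N + M ≡ Y (mod 10)] no forcing yet in column 1 (carry-in 0); N=3 is free and consistent — try it, so N=3.
Step 3. [col 1: N + M ≡ Y (mod 10)] column 1: given N=3, M=1, carry-in 0, and digits 1,3 already taken and all letters distinct, N+M≡Y (mod 10) forces Y=4. So Y=4.
Step 4. [col 2: W + I ≡ G (mod 10)] column 2 (W + I ≡ G (mod 10), carry-in 0) doesn't pin W yet; pick W=7 and continue ⇒ W=7.
Step 5. [col 2: W + I ≡ G (mod 10)] several values work for G in column 2 (W + I ≡ G (mod 10), carry-in 0); try G=2, so G=2.
Step 6. [col 2: W + I ≡ G (mod 10)] column 2 reads W+I+carry(0)=G with W=7, G=2; with digits 1,2,3,4,7 already taken and all letters distinct, the only value for I is 5. So I=5.
Step 7. [col 4: W + G ≡ L (mod 10)] column 4: given W=7, G=2, carry-in 0, and digits 1,2,3,4,5,7 already taken and all letters distinct, W+G≡L (mod 10) forces L=9. So L=9.
Step 8. [col 5: W + Z ≡ I (mod 10)] in column 5 we have W+Z≡I with carry-in 0; given W=7, I=5 and digits 1,2,3,4,5,7,9 already taken and all letters distinct, that pins Z to 8 ⇒ Z=8.

Answer: G=2, I=5, L=9, M=1, N=3, W=7, Y=4, Z=8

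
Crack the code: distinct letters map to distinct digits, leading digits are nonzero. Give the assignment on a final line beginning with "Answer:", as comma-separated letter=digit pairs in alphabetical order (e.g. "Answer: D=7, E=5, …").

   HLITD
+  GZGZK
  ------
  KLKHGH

Step 1. [col 1: D + K ≡ H (mod 10)] D=3 is one option consistent with column 1 (D + K ≡ H (mod 10), carry-in 0) — take it ⇒ D=3.
Step 2. [col 1: D + K ≡ H (mod 10)] several values work for H in column 1 (D + K ≡ H (mod 10), carry-in 0); try H=4. So H=4.
Step 3. [col 1: D + K ≡ H (mod 10)] in column 1 we have D+K≡H with carry-in 0; given D=3, H=4 and digits 3,4 already taken and all letters distinct, that pins K to 1, so K=1.
Step 4. [col 2: T + Z ≡ G (mod 10)] no forcing yet in column 2 (carry-in 0); G=7 is free and consistent — try it ⇒ G=7.
Step 5. [col 2: T + Z ≡ G (mod 10)] column 2 (T + Z ≡ G (mod 10), carry-in 0) doesn't pin T yet; pick T=9 and continue. So T=9.
Step 6. [col 2: T + Z ≡ G (mod 10)] column 2: given T=9, G=7, carry-in 0, and digits 1,3,4,7,9 already taken and all letters distinct, T+Z≡G (mod 10) forces Z=8. So Z=8.
Step 7. [col 3: I + G ≡ H (mod 10)] column 3: given G=7, H=4, carry-in 1, and digits 1,3,4,7,8,9 already taken and all letters distinct, I+G≡H (mod 10) forces I=6 ⇒ I=6.
Step 8. [col 4: L + Z ≡ K (mod 10)] column 4 reads L+Z+carry(1)=K with Z=8, K=1; with digits 1,3,4,6,7,8,9 already taken and all letters distinct, the only value for L is 2, so L=2.

Answer: D=3, G=7, H=4, I=6, K=1, L=2, T=9, Z=8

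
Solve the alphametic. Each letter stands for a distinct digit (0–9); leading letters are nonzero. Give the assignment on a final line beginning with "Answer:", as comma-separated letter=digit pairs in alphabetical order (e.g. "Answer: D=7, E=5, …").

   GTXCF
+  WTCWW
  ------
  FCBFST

Step 1. [col 1: F + W ≡ T (mod 10)] several values work for T in column 1 (F + W ≡ T (mod 10), carry-in 0); try T=6. So T=6.
Step 2. [col 1: F + W ≡ T (mod 10)] no forcing yet in column 1 (carry-in 0); F=1 is free and consistent — try it, so F=1.
Step 3. [col 1: F + W ≡ T (mod 10)] in column 1 we have F+W≡T with carry-in 0; given F=1, T=6 and digits 1,6 already taken and all letters distinct, that pins W to 5. So W=5.
Step 4. [col 2: C + W ≡ S (mod 10)] column 2 (C + W ≡ S (mod 10), carry-in 0) doesn't pin C yet; pick C=4 and continue ⇒ C=4.
Step 5. [col 2: C + W ≡ S (mod 10)] column 2: given C=4, W=5, carry-in 0, and digits 1,4,5,6 already taken and all letters distinct, C+W≡S (mod 10) forces S=9, so S=9.
Step 6. [col 3: X + C ≡ F (mod 10)] column 3 reads X+C+carry(0)=F with C=4, F=1; with digits 1,4,5,6,9 already taken and all letters distinct, the only value for X is 7 ⇒ X=7.
Step 7. [col 4: T + T ≡ B (mod 10)] column 4 reads T+T+carry(1)=B with T=6; with digits 1,4,5,6,7,9 already taken and all letters distinct, the only value for B is 3 ⇒ B=3.
Step 8. [col 5: G + W ≡ C (mod 10)] column 5: given W=5, C=4, carry-in 1, and digits 1,3,4,5,6,7,9 already taken and all letters distinct, G+W≡C (mod 10) forces G=8 ⇒ G=8.

Answer: B=3, C=4, F=1, G=8, S=9, T=6, W=5, X=7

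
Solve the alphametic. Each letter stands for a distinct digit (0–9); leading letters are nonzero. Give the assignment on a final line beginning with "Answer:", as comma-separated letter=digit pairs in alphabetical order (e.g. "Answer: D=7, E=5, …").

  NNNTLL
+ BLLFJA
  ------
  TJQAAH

Step 1. [col 1: L + A ≡ H (mod 10)] several values work for A in column 1 (L + A ≡ H (mod 10), carry-in 0); try A=5 ⇒ A=5.
Step 2. [col 1: L + A ≡ H (mod 10)] L=2 is one option consistent with column 1 (L + A ≡ H (mod 10), carry-in 0) — take it. So L=2.
Step 3. [col 1: L + A ≡ H (mod 10)] from column 1 (L=2, A=5, carry-in 0, digits 2,5 already taken and all letters distinct): H must equal 7, so H=7.
Step 4. [col 2: L + J ≡ A (mod 10)] in column 2 we have L+J≡A with carry-in 0; given L=2, A=5 and digits 2,5,7 already taken and all letters distinct, that pins J to 3, so J=3.
Step 5. [col 3: T + F ≡ A (mod 10)] several values work for F in column 3 (T + F ≡ A (mod 10), carry-in 0); try F=6 ⇒ F=6.
Step 6. [col 3: T + F ≡ A (mod 10)] in column 3 we have T+F≡A with carry-in 0; given F=6, A=5 and digits 2,3,5,6,7 already taken and all letters distinct, that pins T to 9, so T=9.
Step 7. [col 4: N + L ≡ Q (mod 10)] column 4 (N + L ≡ Q (mod 10), carry-in 1) doesn't pin Q yet; pick Q=4 and continue. So Q=4.
Step 8. [col 4: N + L ≡ Q (mod 10)] from column 4 (L=2, Q=4, carry-in 1, digits 2,3,4,5,6,7,9 already taken and all letters distinct): N must equal 1, so N=1.
Step 9. [col 6: N + B ≡ T (mod 10)] from column 6 (N=1, T=9, carry-in 0, digits 1,2,3,4,5,6,7,9 already taken and all letters distinct): B must equal 8, so B=8.

Answer: A=5, B=8, F=6, H=7, J=3, L=2, N=1, Q=4, T=9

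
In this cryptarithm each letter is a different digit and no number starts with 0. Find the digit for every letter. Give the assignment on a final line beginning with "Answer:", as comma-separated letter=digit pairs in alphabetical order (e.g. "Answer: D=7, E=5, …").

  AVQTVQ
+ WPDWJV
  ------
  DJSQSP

Step 1. [col 1: Q + V ≡ P (mod 10)] column 1 (Q + V ≡ P (mod 10), carry-in 0) doesn't pin P yet; pick P=1 and continue. So P=1.
Step 2. [col 1: Q + V ≡ P (mod 10)] no forcing yet in column 1 (carry-in 0); Q=9 is free and consistent — try it. So Q=9.
Step 3. [col 1: Q + V ≡ P (mod 10)] from column 1 (Q=9, P=1, carry-in 0, digits 1,9 already taken and all letters distinct): V must equal 2. So V=2.
Step 4. [col 2: V + J ≡ S (mod 10)] no forcing yet in column 2 (carry-in 1); S=7 is free and consistent — try it, so S=7.
Step 5. [col 2: V + J ≡ S (mod 10)] in column 2 we have V+J≡S with carry-in 1; given V=2, S=7 and digits 1,2,7,9 already taken and all letters distinct, that pins J to 4 ⇒ J=4.
Step 6. [col 3: T + W ≡ Q (mod 10)] no forcing yet in column 3 (carry-in 0); W=3 is free and consistent — try it. So W=3.
Step 7. [col 3: T + W ≡ Q (mod 10)] in column 3 we have T+W≡Q with carry-in 0; given W=3, Q=9 and digits 1,2,3,4,7,9 already taken and all letters distinct, that pins T to 6 ⇒ T=6.
Step 8. [col 4: Q + D ≡ S (mod 10)] column 4: given Q=9, S=7, carry-in 0, and digits 1,2,3,4,6,7,9 already taken and all letters distinct, Q+D≡S (mod 10) forces D=8 ⇒ D=8.
Step 9. [col 6: A + W ≡ D (mod 10)] in column 6 we have A+W≡D with carry-in 0; given W=3, D=8 and digits 1,2,3,4,6,7,8,9 already taken and all letters distinct, that pins A to 5, so A=5.

Answer: A=5, D=8, J=4, P=1, Q=9, S=7, T=6, V=2, W=3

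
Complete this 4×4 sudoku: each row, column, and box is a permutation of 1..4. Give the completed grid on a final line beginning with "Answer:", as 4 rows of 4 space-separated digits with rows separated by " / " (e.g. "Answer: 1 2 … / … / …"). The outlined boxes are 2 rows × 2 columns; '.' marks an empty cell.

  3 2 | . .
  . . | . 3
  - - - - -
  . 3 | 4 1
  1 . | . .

Step 1. [r2c2∈{1,4}] col 2 places 1 nowhere but r2c2. So r2c2=1.
Step 2. [r4c3∈{2,3}] r4c3 is the only open cell in row 4 admitting 3. So r4c3=3.
Step 3. [r1c4∈{4}] r1c4 has the single candidate 4. So r1c4=4.
Step 4. [r2c1∈{4}] r2c1 is down to just 4. So r2c1=4.
Step 5. [r3c1∈{2}] nothing but 2 survives at r3c1. So r3c1=2.
Step 6. [r2c3∈{2}] r2c3 is down to just 2 ⇒ r2c3=2.
Step 7. [r4c4∈{2}] r4c4 is down to just 2 ⇒ r4c4=2.
Step 8. [r1c3∈{1}] r1c3 is down to just 1 ⇒ r1c3=1.
Step 9. [r4c2∈{4}] only 4 remains possible at r4c2. So r4c2=4.

Answer: 3 2 1 4 / 4 1 2 3 / 2 3 4 1 / 1 4 3 2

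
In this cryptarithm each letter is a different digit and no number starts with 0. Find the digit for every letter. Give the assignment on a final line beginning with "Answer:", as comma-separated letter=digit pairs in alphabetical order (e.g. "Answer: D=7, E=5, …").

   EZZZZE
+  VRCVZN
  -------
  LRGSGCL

Step 1. [col 1: E + N ≡ L (mod 10)] several values work for L in column 1 (E + N ≡ L (mod 10), carry-in 0); try L=1, so L=1.
Step 2. [col 1: E + N ≡ L (mod 10)] several values work for N in column 1 (E + N ≡ L (mod 10), carry-in 0); try N=2 ⇒ N=2.
Step 3. [col 1: E + N ≡ L (mod 10)] column 1 reads E+N+carry(0)=L with N=2, L=1; with digits 1,2 already taken and all letters distinct, the only value for E is 9. So E=9.
Step 4. [col 2: Z + Z ≡ C (mod 10)] no forcing yet in column 2 (carry-in 1); C=7 is free and consistent — try it. So C=7.
Step 5. [col 2: Z + Z ≡ C (mod 10)] Z=3 is one option consistent with column 2 (Z + Z ≡ C (mod 10), carry-in 1) — take it, so Z=3.
Step 6. [col 3: Z + V ≡ G (mod 10)] from column 3 (Z=3, carry-in 0, digits 1,2,3,7,9 already taken and all letters distinct): G must equal 8, so G=8.
Step 7. [col 3: Z + V ≡ G (mod 10)] from column 3 (Z=3, G=8, carry-in 0, digits 1,2,3,7,8,9 already taken and all letters distinct): V must equal 5. So V=5.
Step 8. [col 4: Z + C ≡ S (mod 10)] in column 4 we have Z+C≡S with carry-in 0; given Z=3, C=7 and digits 1,2,3,5,7,8,9 already taken and all letters distinct, that pins S to 0, so S=0.
Step 9. [col 5: Z + R ≡ G (mod 10)] column 5: given Z=3, G=8, carry-in 1, and digits 0,1,2,3,5,7,8,9 already taken and all letters distinct, Z+R≡G (mod 10) forces R=4, so R=4.

Answer: C=7, E=9, G=8, L=1, N=2, R=4, S=0, V=5, Z=3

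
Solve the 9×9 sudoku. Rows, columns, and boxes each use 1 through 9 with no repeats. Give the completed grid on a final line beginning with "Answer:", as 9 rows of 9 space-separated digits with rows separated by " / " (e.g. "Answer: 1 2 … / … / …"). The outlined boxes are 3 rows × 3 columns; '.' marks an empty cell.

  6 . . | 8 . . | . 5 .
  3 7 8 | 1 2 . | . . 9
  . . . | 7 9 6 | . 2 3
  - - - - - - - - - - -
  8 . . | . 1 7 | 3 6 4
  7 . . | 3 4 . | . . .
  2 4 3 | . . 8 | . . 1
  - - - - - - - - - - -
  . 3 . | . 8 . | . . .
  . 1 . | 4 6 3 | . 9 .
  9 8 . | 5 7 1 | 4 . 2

Step 1. [r8c1∈{5}] r8c1 is down to just 5 ⇒ r8c1=5.
Step 2. [r5c3∈{1,5,6,9}] 1 has one home in row 5: r5c3 ⇒ r5c3=1.
Step 3. [r7c9∈{5,6,7}] 6 has one home in col 9: r7c9. So r7c9=6.
Step 4. [r5c9∈{5,8}] 5 has one home in col 9: r5c9. So r5c9=5.
Step 5. [r5c7∈{2,8,9}] across col 7, 2 lands solely at r5c7. So r5c7=2.
Step 6. [r5c6∈{9}] only 9 remains possible at r5c6. So r5c6=9.
Step 7. [r1c7∈{1,7}] r1c7 is the only open cell in row 1 admitting 1 ⇒ r1c7=1.
Step 8. [r8c3∈{2,7}] across row 8, 2 lands solely at r8c3 ⇒ r8c3=2.
Step 9. [r7c3∈{4,7}] across col 3, 7 lands solely at r7c3 ⇒ r7c3=7.
Step 10. [r3c2∈{5}] r3c2 has the single candidate 5 ⇒ r3c2=5.
Step 11. [r1c6∈{4}] nothing but 4 survives at r1c6 ⇒ r1c6=4.
Step 12. [r4c2∈{9}] r4c2 is down to just 9 ⇒ r4c2=9.
Step 13. [r8c9∈{7,8}] r8c9 is the only open cell in col 9 admitting 8, so r8c9=8.
Step 14. [r6c8∈{7}] r6c8 is down to just 7, so r6c8=7.
Step 15. [r7c6∈{2}] only 2 remains possible at r7c6, so r7c6=2.
Step 16. [r3c3∈{4}] r3c3 has the single candidate 4, so r3c3=4.
Step 17. [r5c2∈{6}] r5c2's peers cover all but 6, so r5c2=6.
Step 18. [r2c7∈{6}] nothing but 6 survives at r2c7, so r2c7=6.
Step 19. [r7c4∈{9}] r7c4's peers cover all but 9 ⇒ r7c4=9.
Step 20. [r5c8∈{8}] nothing but 8 survives at r5c8 ⇒ r5c8=8.
Step 21. [r6c4∈{6}] nothing but 6 survives at r6c4. So r6c4=6.
Step 22. [r6c7∈{9}] r6c7's peers cover all but 9. So r6c7=9.
Step 23. [r3c1∈{1}] r3c1 has the single candidate 1. So r3c1=1.
Step 24. [r9c8∈{3}] r9c8 has the single candidate 3 ⇒ r9c8=3.
Step 25. [r7c8∈{1}] nothing but 1 survives at r7c8, so r7c8=1.
Step 26. [r7c7∈{5}] r7c7 has the single candidate 5, so r7c7=5.
Step 27. [r9c3∈{6}] only 6 remains possible at r9c3, so r9c3=6.
Step 28. [r1c9∈{7}] nothing but 7 survives at r1c9, so r1c9=7.
Step 29. [r3c7∈{8}] r3c7's peers cover all but 8. So r3c7=8.
Step 30. [r2c8∈{4}] r2c8 is down to just 4. So r2c8=4.
Step 31. [r1c2∈{2}] only 2 remains possible at r1c2, so r1c2=2.
Step 32. [r7c1∈{4}] nothing but 4 survives at r7c1 ⇒ r7c1=4.
Step 33. [r4c4∈{2}] only 2 remains possible at r4c4. So r4c4=2.
Step 34. [r2c6∈{5}] r2c6's peers cover all but 5, so r2c6=5.
Step 35. [r8c7∈{7}] r8c7 is down to just 7 ⇒ r8c7=7.
Step 36. [r6c5∈{5}] r6c5 is down to just 5 ⇒ r6c5=5.
Step 37. [r4c3∈{5}] r4c3 has the single candidate 5 ⇒ r4c3=5.
Step 38. [r1c5∈{3}] r1c5's peers cover all but 3 ⇒ r1c5=3.
Step 39. [r1c3∈{9}] r1c3 has the single candidate 9, so r1c3=9.

Answer: 6 2 9 8 3 4 1 5 7 / 3 7 8 1 2 5 6 4 9 / 1 5 4 7 9 6 8 2 3 / 8 9 5 2 1 7 3 6 4 / 7 6 1 3 4 9 2 8 5 / 2 4 3 6 5 8 9 7 1 / 4 3 7 9 8 2 5 1 6 / 5 1 2 4 6 3 7 9 8 / 9 8 6 5 7 1 4 3 2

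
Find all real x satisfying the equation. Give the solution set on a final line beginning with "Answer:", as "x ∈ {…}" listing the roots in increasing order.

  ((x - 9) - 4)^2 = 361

Step 1. [((x - 9) - 4)^2 = 361] LHS squared, RHS 361 ≥ 0: apply √ (±). So sqrt: (x - 9) - 4 = 19 or -19.
Step 2. [(x - 9) - 4 = 19 or -19] 4 comes off first (add 4), so sub: x - 9 = 23 or -15.
Step 3. [x - 9 = 23 or -15] add 9: x sits inside (… - 9). So sub: x = 32 or -6.

Answer: x ∈ {-6, 32}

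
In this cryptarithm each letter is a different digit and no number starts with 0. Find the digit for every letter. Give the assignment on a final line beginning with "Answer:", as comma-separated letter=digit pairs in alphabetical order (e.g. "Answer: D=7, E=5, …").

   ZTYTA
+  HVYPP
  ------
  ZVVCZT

Step 1. [col 1: A + P ≡ T (mod 10)] column 1 (A + P ≡ T (mod 10), carry-in 0) doesn't pin A yet; pick A=7 and continue ⇒ A=7.
Step 2. [col 1: A + P ≡ T (mod 10)] column 1 (A + P ≡ T (mod 10), carry-in 0) doesn't pin P yet; pick P=2 and continue ⇒ P=2.
Step 3. [Z] the sum has 6 digits but both addends have 5; that extra leading digit Z is the final carry, namely 1 ⇒ Z=1.
Step 4. [col 1: A + P ≡ T (mod 10)] column 1: given A=7, P=2, carry-in 0, and digits 1,2,7 already taken and all letters distinct, A+P≡T (mod 10) forces T=9. So T=9.
Step 5. [col 3: Y + Y ≡ C (mod 10)] from column 3 (nothing yet, carry-in 1, digits 1,2,7,9 already taken and all letters distinct): Y must equal 6 ⇒ Y=6.
Step 6. [col 3: Y + Y ≡ C (mod 10)] in column 3 we have Y+Y≡C with carry-in 1; given Y=6 and digits 1,2,6,7,9 already taken and all letters distinct, that pins C to 3 ⇒ C=3.
Step 7. [col 4: T + V ≡ V (mod 10)] no forcing yet in column 4 (carry-in 1); V=0 is free and consistent — try it, so V=0.
Step 8. [col 5: Z + H ≡ V (mod 10)] from column 5 (Z=1, V=0, carry-in 1, digits 0,1,2,3,6,7,9 already taken and all letters distinct): H must equal 8 ⇒ H=8.

Answer: A=7, C=3, H=8, P=2, T=9, V=0, Y=6, Z=1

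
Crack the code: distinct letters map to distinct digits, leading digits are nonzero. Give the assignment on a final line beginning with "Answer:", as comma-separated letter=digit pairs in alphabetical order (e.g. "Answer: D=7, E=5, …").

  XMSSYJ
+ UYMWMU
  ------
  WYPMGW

Step 1. [col 1: J + U ≡ W (mod 10)] several values work for J in column 1 (J + U ≡ W (mod 10), carry-in 0); try J=3. So J=3.
Step 2. [col 1: J + U ≡ W (mod 10)] several values work for U in column 1 (J + U ≡ W (mod 10), carry-in 0); try U=4 ⇒ U=4.
Step 3. [col 1: J + U ≡ W (mod 10)] column 1 reads J+U+carry(0)=W with J=3, U=4; with digits 3,4 already taken and all letters distinct, the only value for W is 7. So W=7.
Step 4. [col 2: Y + M ≡ G (mod 10)] column 2 (Y + M ≡ G (mod 10), carry-in 0) doesn't pin M yet; pick M=9 and continue, so M=9.
Step 5. [col 2: Y + M ≡ G (mod 10)] no forcing yet in column 2 (carry-in 0); G=5 is free and consistent — try it. So G=5.
Step 6. [col 2: Y + M ≡ G (mod 10)] from column 2 (M=9, G=5, carry-in 0, digits 3,4,5,7,9 already taken and all letters distinct): Y must equal 6 ⇒ Y=6.
Step 7. [col 3: S + W ≡ M (mod 10)] from column 3 (W=7, M=9, carry-in 1, digits 3,4,5,6,7,9 already taken and all letters distinct): S must equal 1, so S=1.
Step 8. [col 4: S + M ≡ P (mod 10)] column 4 reads S+M+carry(0)=P with S=1, M=9; with digits 1,3,4,5,6,7,9 already taken and all letters distinct, the only value for P is 0, so P=0.
Step 9. [col 6: X + U ≡ W (mod 10)] in column 6 we have X+U≡W with carry-in 1; given U=4, W=7 and digits 0,1,3,4,5,6,7,9 already taken and all letters distinct, that pins X to 2 ⇒ X=2.

Answer: G=5, J=3, M=9, P=0, S=1, U=4, W=7, X=2, Y=6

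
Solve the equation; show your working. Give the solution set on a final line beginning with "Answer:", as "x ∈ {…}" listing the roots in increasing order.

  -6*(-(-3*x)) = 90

Step 1. [-6*(-(-3*x)) = 90] -6 out front; divide by -6, so div: -(-3*x) = -15.
Step 2. [-(-3*x) = -15] LHS negated; negate both sides. So neg: -3*x = 15.
Step 3. [-3*x = 15] divide by the outer -3, so div: x = -5.

Answer: x ∈ {-5}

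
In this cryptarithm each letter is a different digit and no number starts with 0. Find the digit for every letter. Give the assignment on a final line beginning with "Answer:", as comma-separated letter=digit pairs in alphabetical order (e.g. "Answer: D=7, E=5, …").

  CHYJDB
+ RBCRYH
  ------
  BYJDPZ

Step 1. [col 1: B + H ≡ Z (mod 10)] column 1 (B + H ≡ Z (mod 10), carry-in 0) doesn't pin Z yet; pick Z=7 and continue. So Z=7.
Step 2. [col 1: B + H ≡ Z (mod 10)] several values work for H in column 1 (B + H ≡ Z (mod 10), carry-in 0); try H=1. So H=1.
Step 3. [col 1: B + H ≡ Z (mod 10)] column 1 reads B+H+carry(0)=Z with H=1, Z=7; with digits 1,7 already taken and all letters distinct, the only value for B is 6 ⇒ B=6.
Step 4. [col 2: D + Y ≡ P (mod 10)] several values work for P in column 2 (D + Y ≡ P (mod 10), carry-in 0); try P=3, so P=3.
Step 5. [col 2: D + Y ≡ P (mod 10)] Y=8 is one option consistent with column 2 (D + Y ≡ P (mod 10), carry-in 0) — take it, so Y=8.
Step 6. [col 2: D + Y ≡ P (mod 10)] in column 2 we have D+Y≡P with carry-in 0; given Y=8, P=3 and digits 1,3,6,7,8 already taken and all letters distinct, that pins D to 5 ⇒ D=5.
Step 7. [col 3: J + R ≡ D (mod 10)] several values work for R in column 3 (J + R ≡ D (mod 10), carry-in 1); try R=4, so R=4.
Step 8. [col 3: J + R ≡ D (mod 10)] in column 3 we have J+R≡D with carry-in 1; given R=4, D=5 and digits 1,3,4,5,6,7,8 already taken and all letters distinct, that pins J to 0 ⇒ J=0.
Step 9. [col 4: Y + C ≡ J (mod 10)] in column 4 we have Y+C≡J with carry-in 0; given Y=8, J=0 and digits 0,1,3,4,5,6,7,8 already taken and all letters distinct, that pins C to 2 ⇒ C=2.

Answer: B=6, C=2, D=5, H=1, J=0, P=3, R=4, Y=8, Z=7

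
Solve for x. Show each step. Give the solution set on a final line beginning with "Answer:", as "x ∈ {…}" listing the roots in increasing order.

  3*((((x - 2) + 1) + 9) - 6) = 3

Step 1. [3*((((x - 2) + 1) + 9) - 6) = 3] 3·(inner) — divide through by 3. So div: (((x - 2) + 1) + 9) - 6 = 1.
Step 2. [(((x - 2) + 1) + 9) - 6 = 1] -6 is outermost — add 6 both sides. So sub: ((x - 2) + 1) + 9 = 7.
Step 3. [((x - 2) + 1) + 9 = 7] the outer +9 inverts by subtracting 9, so sub: (x - 2) + 1 = -2.
Step 4. [(x - 2) + 1 = -2] peel the +1: subtract 1 from each side. So sub: x - 2 = -3.
Step 5. [x - 2 = -3] the outer -2 inverts by adding 2, so sub: x = -1.

Answer: x ∈ {-1}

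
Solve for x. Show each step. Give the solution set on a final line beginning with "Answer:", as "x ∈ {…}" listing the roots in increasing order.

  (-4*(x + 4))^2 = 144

Step 1. [(-4*(x + 4))^2 = 144] LHS squared, RHS 144 ≥ 0: apply √ (±). So sqrt: -4*(x + 4) = 12 or -12.
Step 2. [-4*(x + 4) = 12 or -12] divide by the outer -4 ⇒ div: x + 4 = -3 or 3.
Step 3. [x + 4 = -3 or 3] 4 comes off first (subtract 4), so sub: x = -7 or -1.

Answer: x ∈ {-7, -1}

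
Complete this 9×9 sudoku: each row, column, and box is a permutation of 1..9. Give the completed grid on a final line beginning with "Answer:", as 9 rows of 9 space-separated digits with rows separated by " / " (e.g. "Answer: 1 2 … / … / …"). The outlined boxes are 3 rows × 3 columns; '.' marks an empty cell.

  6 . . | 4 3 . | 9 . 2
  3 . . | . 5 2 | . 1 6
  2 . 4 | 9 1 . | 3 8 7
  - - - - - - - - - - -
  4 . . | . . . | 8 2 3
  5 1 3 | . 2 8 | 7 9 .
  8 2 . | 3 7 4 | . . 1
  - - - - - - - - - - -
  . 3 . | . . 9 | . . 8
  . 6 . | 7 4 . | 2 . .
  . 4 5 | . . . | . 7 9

Step 1. [r7c5∈{6}] r7c5 is down to just 6 ⇒ r7c5=6.
Step 2. [r9c1∈{1}] r9c1 is down to just 1 ⇒ r9c1=1.
Step 3. [r6c3∈{6,9}] in row 6, 9 fits only at r6c3. So r6c3=9.
Step 4. [r8c9∈{5}] only 5 remains possible at r8c9, so r8c9=5.
Step 5. [r2c4∈{8}] r2c4 is down to just 8 ⇒ r2c4=8.
Step 6. [r2c3∈{7}] r2c3 is down to just 7, so r2c3=7.
Step 7. [r7c4∈{1,2,5}] across row 7, 5 lands solely at r7c4, so r7c4=5.
Step 8. [r6c7∈{5,6}] 5 has one home in col 7: r6c7, so r6c7=5.
Step 9. [r1c2∈{5,8}] 8 has one home in col 2: r1c2, so r1c2=8.
Step 10. [r4c6∈{1,5,6}] row 4 places 5 nowhere but r4c6. So r4c6=5.
Step 11. [r8c6∈{1,3}] r8c6 is the only open cell in row 8 admitting 1, so r8c6=1.
Step 12. [r5c4∈{6}] r5c4 is down to just 6 ⇒ r5c4=6.
Step 13. [r2c7∈{4}] r2c7's peers cover all but 4. So r2c7=4.
Step 14. [r9c4∈{2}] nothing but 2 survives at r9c4 ⇒ r9c4=2.
Step 15. [r7c8∈{4}] only 4 remains possible at r7c8, so r7c8=4.
Step 16. [r3c2∈{5}] r3c2's peers cover all but 5 ⇒ r3c2=5.
Step 17. [r9c6∈{3}] nothing but 3 survives at r9c6. So r9c6=3.
Step 18. [r8c3∈{8}] only 8 remains possible at r8c3. So r8c3=8.
Step 19. [r1c3∈{1}] r1c3 is down to just 1 ⇒ r1c3=1.
Step 20. [r9c7∈{6}] r9c7 is down to just 6 ⇒ r9c7=6.
Step 21. [r4c5∈{9}] r4c5 has the single candidate 9, so r4c5=9.
Step 22. [r2c2∈{9}] r2c2's peers cover all but 9, so r2c2=9.
Step 23. [r5c9∈{4}] r5c9 is down to just 4 ⇒ r5c9=4.
Step 24. [r9c5∈{8}] only 8 remains possible at r9c5 ⇒ r9c5=8.
Step 25. [r8c1∈{9}] r8c1 has the single candidate 9. So r8c1=9.
Step 26. [r1c6∈{7}] r1c6 has the single candidate 7 ⇒ r1c6=7.
Step 27. [r7c3∈{2}] nothing but 2 survives at r7c3 ⇒ r7c3=2.
Step 28. [r4c4∈{1}] nothing but 1 survives at r4c4. So r4c4=1.
Step 29. [r7c7∈{1}] r7c7's peers cover all but 1, so r7c7=1.
Step 30. [r3c6∈{6}] only 6 remains possible at r3c6. So r3c6=6.
Step 31. [r7c1∈{7}] nothing but 7 survives at r7c1. So r7c1=7.
Step 32. [r6c8∈{6}] only 6 remains possible at r6c8. So r6c8=6.
Step 33. [r1c8∈{5}] r1c8 is down to just 5 ⇒ r1c8=5.
Step 34. [r8c8∈{3}] r8c8's peers cover all but 3. So r8c8=3.
Step 35. [r4c3∈{6}] r4c3's peers cover all but 6 ⇒ r4c3=6.
Step 36. [r4c2∈{7}] nothing but 7 survives at r4c2, so r4c2=7.

Answer: 6 8 1 4 3 7 9 5 2 / 3 9 7 8 5 2 4 1 6 / 2 5 4 9 1 6 3 8 7 / 4 7 6 1 9 5 8 2 3 / 5 1 3 6 2 8 7 9 4 / 8 2 9 3 7 4 5 6 1 / 7 3 2 5 6 9 1 4 8 / 9 6 8 7 4 1 2 3 5 / 1 4 5 2 8 3 6 7 9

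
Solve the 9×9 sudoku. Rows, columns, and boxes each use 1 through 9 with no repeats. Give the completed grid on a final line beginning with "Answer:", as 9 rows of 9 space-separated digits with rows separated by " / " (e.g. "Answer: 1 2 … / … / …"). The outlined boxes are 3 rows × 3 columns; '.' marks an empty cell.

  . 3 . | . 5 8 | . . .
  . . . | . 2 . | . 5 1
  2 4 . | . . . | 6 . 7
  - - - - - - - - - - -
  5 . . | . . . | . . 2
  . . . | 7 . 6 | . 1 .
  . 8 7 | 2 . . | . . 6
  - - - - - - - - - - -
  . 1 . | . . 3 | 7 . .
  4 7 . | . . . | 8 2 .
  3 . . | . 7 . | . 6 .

Step 1. [r5c1∈{9}] nothing but 9 survives at r5c1 ⇒ r5c1=9.
Step 2. [r9c2∈{2,5,9}] across col 2, 5 lands solely at r9c2 ⇒ r9c2=5.
Step 3. [r2c2∈{6,9}] col 2 places 9 nowhere but r2c2 ⇒ r2c2=9.
Step 4. [r5c9∈{3,4,5,8}] 8 has one home in col 9: r5c9 ⇒ r5c9=8.
Step 5. [r6c6∈{1,4,5,9}] r6c6 is the only open cell in box 5 admitting 5, so r6c6=5.
Step 6. [r7c3∈{2,6,8,9}] 2 has one home in row 7: r7c3 ⇒ r7c3=2.
Step 7. [r9c7∈{1,4,9}] 1 has one home in col 7: r9c7. So r9c7=1.
Step 8. [r4c8∈{3,4,7,9}] across row 4, 7 lands solely at r4c8 ⇒ r4c8=7.
Step 9. [r3c8∈{3,8,9}] 8 has one home in col 8: r3c8, so r3c8=8.
Step 10. [r6c8∈{3,4,9}] r6c8 is the only open cell in col 8 admitting 3. So r6c8=3.
Step 11. [r1c1∈{1,6,7}] in row 1, 7 fits only at r1c1. So r1c1=7.
Step 12. [r9c6∈{2,4,9}] row 9 places 2 nowhere but r9c6. So r9c6=2.
Step 13. [r8c9∈{3,5,9}] row 8 places 3 nowhere but r8c9, so r8c9=3.
Step 14. [r8c4∈{1,5,6,9}] in row 8, 5 fits only at r8c4, so r8c4=5.
Step 15. [r2c7∈{3,4}] 3 has one home in col 7: r2c7. So r2c7=3.
Step 16. [r1c7∈{2,4,9}] across row 1, 2 lands solely at r1c7. So r1c7=2.
Step 17. [r6c1∈{1}] r6c1's peers cover all but 1, so r6c1=1.
Step 18. [r7c9∈{4,5,9}] in row 7, 5 fits only at r7c9 ⇒ r7c9=5.
Step 19. [r4c2∈{6}] r4c2's peers cover all but 6. So r4c2=6.
Step 20. [r3c3∈{1,5}] 5 has one home in row 3: r3c3. So r3c3=5.
Step 21. [r1c3∈{1,6}] r1c3 is the only open cell in col 3 admitting 1. So r1c3=1.
Step 22. [r1c4∈{4,6,9}] row 1 places 6 nowhere but r1c4. So r1c4=6.
Step 23. [r2c4∈{4}] r2c4 is down to just 4 ⇒ r2c4=4.
Step 24. [r7c5∈{4,6,8,9}] across box 8, 4 lands solely at r7c5. So r7c5=4.
Step 25. [r6c5∈{9}] nothing but 9 survives at r6c5, so r6c5=9.
Step 26. [r5c5∈{3}] r5c5 is down to just 3. So r5c5=3.
Step 27. [r3c5∈{1}] r3c5 is down to just 1 ⇒ r3c5=1.
Step 28. [r7c8∈{9}] r7c8 is down to just 9, so r7c8=9.
Step 29. [r7c4∈{8}] nothing but 8 survives at r7c4, so r7c4=8.
Step 30. [r4c6∈{1,4}] 4 has one home in col 6: r4c6. So r4c6=4.
Step 31. [r9c4∈{9}] r9c4 has the single candidate 9 ⇒ r9c4=9.
Step 32. [r2c1∈{6,8}] r2c1 is the only open cell in col 1 admitting 8, so r2c1=8.
Step 33. [r5c3∈{4}] r5c3 has the single candidate 4, so r5c3=4.
Step 34. [r2c3∈{6}] only 6 remains possible at r2c3. So r2c3=6.
Step 35. [r1c9∈{4,9}] r1c9 is the only open cell in row 1 admitting 9, so r1c9=9.
Step 36. [r4c5∈{8}] nothing but 8 survives at r4c5, so r4c5=8.
Step 37. [r5c7∈{5}] r5c7 has the single candidate 5, so r5c7=5.
Step 38. [r8c3∈{9}] r8c3 is down to just 9 ⇒ r8c3=9.
Step 39. [r8c5∈{6}] r8c5 is down to just 6. So r8c5=6.
Step 40. [r8c6∈{1}] nothing but 1 survives at r8c6, so r8c6=1.
Step 41. [r4c4∈{1}] r4c4's peers cover all but 1 ⇒ r4c4=1.
Step 42. [r9c9∈{4}] r9c9 has the single candidate 4 ⇒ r9c9=4.
Step 43. [r2c6∈{7}] r2c6 has the single candidate 7. So r2c6=7.
Step 44. [r1c8∈{4}] r1c8 is down to just 4 ⇒ r1c8=4.
Step 45. [r6c7∈{4}] nothing but 4 survives at r6c7, so r6c7=4.
Step 46. [r4c7∈{9}] nothing but 9 survives at r4c7 ⇒ r4c7=9.
Step 47. [r5c2∈{2}] only 2 remains possible at r5c2 ⇒ r5c2=2.
Step 48. [r4c3∈{3}] r4c3 is down to just 3, so r4c3=3.
Step 49. [r3c4∈{3}] nothing but 3 survives at r3c4, so r3c4=3.
Step 50. [r3c6∈{9}] r3c6 is down to just 9. So r3c6=9.
Step 51. [r7c1∈{6}] r7c1 has the single candidate 6 ⇒ r7c1=6.
Step 52. [r9c3∈{8}] r9c3 has the single candidate 8. So r9c3=8.

Answer: 7 3 1 6 5 8 2 4 9 / 8 9 6 4 2 7 3 5 1 / 2 4 5 3 1 9 6 8 7 / 5 6 3 1 8 4 9 7 2 / 9 2 4 7 3 6 5 1 8 / 1 8 7 2 9 5 4 3 6 / 6 1 2 8 4 3 7 9 5 / 4 7 9 5 6 1 8 2 3 / 3 5 8 9 7 2 1 6 4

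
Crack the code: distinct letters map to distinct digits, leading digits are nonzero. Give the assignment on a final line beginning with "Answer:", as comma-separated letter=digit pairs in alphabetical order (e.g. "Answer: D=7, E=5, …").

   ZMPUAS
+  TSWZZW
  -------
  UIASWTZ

Step 1. [col 1: S + W ≡ Z (mod 10)] Z=2 is one option consistent with column 1 (S + W ≡ Z (mod 10), carry-in 0) — take it ⇒ Z=2.
Step 2. [col 1: S + W ≡ Z (mod 10)] no forcing yet in column 1 (carry-in 0); S=9 is free and consistent — try it. So S=9.
Step 3. [col 1: S + W ≡ Z (mod 10)] column 1: given S=9, Z=2, carry-in 0, and digits 2,9 already taken and all letters distinct, S+W≡Z (mod 10) forces W=3. So W=3.
Step 4. [col 2: A + Z ≡ T (mod 10)] column 2 (A + Z ≡ T (mod 10), carry-in 1) doesn't pin A yet; pick A=4 and continue ⇒ A=4.
Step 5. [col 2: A + Z ≡ T (mod 10)] from column 2 (A=4, Z=2, carry-in 1, digits 2,3,4,9 already taken and all letters distinct): T must equal 7, so T=7.
Step 6. [col 3: U + Z ≡ W (mod 10)] column 3: given Z=2, W=3, carry-in 0, and digits 2,3,4,7,9 already taken and all letters distinct, U+Z≡W (mod 10) forces U=1. So U=1.
Step 7. [col 4: P + W ≡ S (mod 10)] from column 4 (W=3, S=9, carry-in 0, digits 1,2,3,4,7,9 already taken and all letters distinct): P must equal 6 ⇒ P=6.
Step 8. [col 5: M + S ≡ A (mod 10)] column 5 reads M+S+carry(0)=A with S=9, A=4; with digits 1,2,3,4,6,7,9 already taken and all letters distinct, the only value for M is 5, so M=5.
Step 9. [col 6: Z + T ≡ I (mod 10)] column 6 reads Z+T+carry(1)=I with Z=2, T=7; with digits 1,2,3,4,5,6,7,9 already taken and all letters distinct, the only value for I is 0. So I=0.

Answer: A=4, I=0, M=5, P=6, S=9, T=7, U=1, W=3, Z=2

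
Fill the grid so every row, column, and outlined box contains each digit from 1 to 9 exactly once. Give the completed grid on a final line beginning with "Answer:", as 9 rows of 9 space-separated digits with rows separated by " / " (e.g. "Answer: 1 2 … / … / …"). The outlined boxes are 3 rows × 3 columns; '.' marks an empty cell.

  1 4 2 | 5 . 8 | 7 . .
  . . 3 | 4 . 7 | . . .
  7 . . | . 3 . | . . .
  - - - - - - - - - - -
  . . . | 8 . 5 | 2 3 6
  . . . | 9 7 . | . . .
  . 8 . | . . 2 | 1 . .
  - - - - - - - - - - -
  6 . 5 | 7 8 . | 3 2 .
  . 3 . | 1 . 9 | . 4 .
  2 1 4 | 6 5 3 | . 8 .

Step 1. [r5c8∈{5}] r5c8 has the single candidate 5. So r5c8=5.
Step 2. [r9c7∈{9}] r9c7 is down to just 9. So r9c7=9.
Step 3. [r8c3∈{7,8}] box 7 places 7 nowhere but r8c3 ⇒ r8c3=7.
Step 4. [r3c3∈{6,8,9}] col 3 places 8 nowhere but r3c3. So r3c3=8.
Step 5. [r6c1∈{3,4,5,9}] across row 6, 5 lands solely at r6c1 ⇒ r6c1=5.
Step 6. [r2c1∈{9}] r2c1 has the single candidate 9, so r2c1=9.
Step 7. [r8c9∈{5}] r8c9 has the single candidate 5. So r8c9=5.
Step 8. [r1c5∈{6,9}] across col 5, 9 lands solely at r1c5, so r1c5=9.
Step 9. [r1c8∈{6}] only 6 remains possible at r1c8. So r1c8=6.
Step 10. [r2c8∈{1}] r2c8's peers cover all but 1 ⇒ r2c8=1.
Step 11. [r4c5∈{1,4}] across col 5, 1 lands solely at r4c5, so r4c5=1.
Step 12. [r6c5∈{4,6}] col 5 places 4 nowhere but r6c5. So r6c5=4.
Step 13. [r2c5∈{2,6}] 6 has one home in col 5: r2c5 ⇒ r2c5=6.
Step 14. [r6c3∈{6,9}] row 6 places 6 nowhere but r6c3, so r6c3=6.
Step 15. [r3c8∈{9}] only 9 remains possible at r3c8, so r3c8=9.
Step 16. [r2c2∈{5}] only 5 remains possible at r2c2, so r2c2=5.
Step 17. [r2c9∈{2,8}] row 2 places 2 nowhere but r2c9, so r2c9=2.
Step 18. [r5c9∈{4,8}] in col 9, 8 fits only at r5c9. So r5c9=8.
Step 19. [r5c7∈{4}] nothing but 4 survives at r5c7 ⇒ r5c7=4.
Step 20. [r9c9∈{7}] r9c9's peers cover all but 7, so r9c9=7.
Step 21. [r7c2∈{9}] nothing but 9 survives at r7c2. So r7c2=9.
Step 22. [r5c6∈{6}] r5c6's peers cover all but 6, so r5c6=6.
Step 23. [r4c1∈{4}] nothing but 4 survives at r4c1. So r4c1=4.
Step 24. [r2c7∈{8}] r2c7's peers cover all but 8. So r2c7=8.
Step 25. [r8c5∈{2}] r8c5 has the single candidate 2 ⇒ r8c5=2.
Step 26. [r6c9∈{9}] r6c9's peers cover all but 9, so r6c9=9.
Step 27. [r3c7∈{5}] nothing but 5 survives at r3c7 ⇒ r3c7=5.
Step 28. [r5c2∈{2}] r5c2 has the single candidate 2 ⇒ r5c2=2.
Step 29. [r1c9∈{3}] r1c9's peers cover all but 3 ⇒ r1c9=3.
Step 30. [r6c4∈{3}] only 3 remains possible at r6c4 ⇒ r6c4=3.
Step 31. [r8c7∈{6}] only 6 remains possible at r8c7. So r8c7=6.
Step 32. [r4c3∈{9}] nothing but 9 survives at r4c3. So r4c3=9.
Step 33. [r5c1∈{3}] r5c1 has the single candidate 3, so r5c1=3.
Step 34. [r7c6∈{4}] only 4 remains possible at r7c6 ⇒ r7c6=4.
Step 35. [r3c2∈{6}] r3c2's peers cover all but 6, so r3c2=6.
Step 36. [r3c6∈{1}] nothing but 1 survives at r3c6 ⇒ r3c6=1.
Step 37. [r6c8∈{7}] r6c8 is down to just 7, so r6c8=7.
Step 38. [r7c9∈{1}] r7c9's peers cover all but 1 ⇒ r7c9=1.
Step 39. [r8c1∈{8}] r8c1 is down to just 8 ⇒ r8c1=8.
Step 40. [r3c4∈{2}] r3c4's peers cover all but 2. So r3c4=2.
Step 41. [r5c3∈{1}] r5c3 is down to just 1 ⇒ r5c3=1.
Step 42. [r3c9∈{4}] nothing but 4 survives at r3c9. So r3c9=4.
Step 43. [r4c2∈{7}] only 7 remains possible at r4c2, so r4c2=7.

Answer: 1 4 2 5 9 8 7 6 3 / 9 5 3 4 6 7 8 1 2 / 7 6 8 2 3 1 5 9 4 / 4 7 9 8 1 5 2 3 6 / 3 2 1 9 7 6 4 5 8 / 5 8 6 3 4 2 1 7 9 / 6 9 5 7 8 4 3 2 1 / 8 3 7 1 2 9 6 4 5 / 2 1 4 6 5 3 9 8 7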